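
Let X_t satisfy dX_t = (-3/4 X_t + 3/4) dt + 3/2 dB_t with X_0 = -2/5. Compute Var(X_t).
Var(X_t) = 3/2 - 3*exp(-3*t/2)/2

The variance V(t) = Var(X_t) satisfies V'(t) = 2 a V(t) + c^2 with V(0) = 0 (drift coefficient is linear in X, diffusion is constant). With a = -3/4, c = 3/2, the solution is
  V(t) = (c^2 / (2 a)) * (exp(2 a t) - 1)
       = ((3/2)^2 / (2*(-3/4))) * (exp((-3/2) t) - 1)
       = 3/2 - 3*exp(-3*t/2)/2.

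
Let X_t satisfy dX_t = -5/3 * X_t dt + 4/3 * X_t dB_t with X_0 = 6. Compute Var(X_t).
Var(X_t) = (36*exp(16*t/9) - 36)*exp(-10*t/3)

For GBM dX = mu X dt + sigma X dB with X_0 = x_0, apply Itô to Y = log X: dY = (mu - sigma^2/2) dt + sigma dB, so Y_t = log(x_0) + (mu - sigma^2/2) t + sigma B_t and hence X_t = x_0 * exp((mu - sigma^2/2) t + sigma B_t).
With mu = -5/3, sigma = 4/3, x_0 = 6, this gives:
  X_t = 6 * exp((-23/9) * t + (4/3) * B_t).
Since sigma*B_t ~ Normal(0, sigma^2 t), E[exp(sigma*B_t)] = exp(sigma^2 t / 2); so E[X_t] = x_0 * exp((mu - sigma^2/2) t) * exp(sigma^2 t / 2) = x_0 * exp(mu t) = 6*exp(-5*t/3).
Var(X_t) = E[X_t^2] - (E[X_t])^2 = x_0^2 * exp(2 mu t) * (exp(sigma^2 t) - 1) = (36*exp(16*t/9) - 36)*exp(-10*t/3).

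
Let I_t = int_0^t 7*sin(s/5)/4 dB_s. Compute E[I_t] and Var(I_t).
E[I_t] = 0; Var(I_t) = 49*t/32 - 245*sin(2*t/5)/64

The Itô integral of a deterministic integrand f(s) has mean 0 because each increment f(s) * (B_{s+ds} - B_s) has mean 0. By the Itô isometry:
  Var( int_0^t f(s) dB_s ) = E[ (int_0^t f(s) dB_s)^2 ] = int_0^t f(s)^2 ds.
Here f(s) = 7*sin(s/5)/4, so f(s)^2 = 49*sin(s/5)^2/16. Integrate:
  int_0^t (49*sin(s/5)^2/16) ds = 49*t/32 - 245*sin(2*t/5)/64.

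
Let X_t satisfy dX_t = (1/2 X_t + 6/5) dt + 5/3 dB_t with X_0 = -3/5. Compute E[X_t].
E[X_t] = 9*exp(t/2)/5 - 12/5

Taking expectations and using E[dB_t] = 0, the mean m(t) = E[X_t] satisfies the ODE m'(t) = a m(t) + b with m(0) = x_0. With a = 1/2, b = 6/5, x_0 = -3/5, the solution is
  m(t) = x_0 * exp(a t) + (b/a) * (exp(a t) - 1)
       = (-3/5) * exp((1/2) t) + ((6/5)/(1/2)) * (exp((1/2) t) - 1)
       = 9*exp(t/2)/5 - 12/5.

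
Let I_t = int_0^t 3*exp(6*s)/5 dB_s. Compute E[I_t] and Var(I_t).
E[I_t] = 0; Var(I_t) = 3*exp(12*t)/100 - 3/100

The Itô integral of a deterministic integrand f(s) has mean 0 because each increment f(s) * (B_{s+ds} - B_s) has mean 0. By the Itô isometry:
  Var( int_0^t f(s) dB_s ) = E[ (int_0^t f(s) dB_s)^2 ] = int_0^t f(s)^2 ds.
Here f(s) = 3*exp(6*s)/5, so f(s)^2 = 9*exp(12*s)/25. Integrate:
  int_0^t (9*exp(12*s)/25) ds = 3*exp(12*t)/100 - 3/100.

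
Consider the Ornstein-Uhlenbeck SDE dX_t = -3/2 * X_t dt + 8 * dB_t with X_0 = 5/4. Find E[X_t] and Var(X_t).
E[X_t] = 5*exp(-3*t/2)/4; Var(X_t) = 64/3 - 64*exp(-3*t)/3

The OU SDE dX = -theta X dt + sigma dB admits the integrating factor exp(theta t): d(exp(theta t) X_t) = sigma exp(theta t) dB_t. Integrating from 0 to t:
  X_t = x_0 * exp(-theta t) + sigma * int_0^t exp(-theta (t-s)) dB_s.
The Itô integral has mean 0 and (by the Itô isometry) variance sigma^2 * int_0^t exp(-2 theta (t - s)) ds = sigma^2 * (1 - exp(-2 theta t)) / (2 theta).
With theta = 3/2, sigma = 8, x_0 = 5/4:
  E[X_t] = 5/4 * exp(-3/2 t) = 5*exp(-3*t/2)/4
  Var(X_t) = (8)^2 * (1 - exp(-2*3/2 t)) / (2 * 3/2) = 64/3 - 64*exp(-3*t)/3.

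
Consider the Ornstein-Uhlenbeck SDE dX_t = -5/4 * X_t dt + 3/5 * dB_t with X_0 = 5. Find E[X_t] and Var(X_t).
E[X_t] = 5*exp(-5*t/4); Var(X_t) = 18/125 - 18*exp(-5*t/2)/125

The OU SDE dX = -theta X dt + sigma dB admits the integrating factor exp(theta t): d(exp(theta t) X_t) = sigma exp(theta t) dB_t. Integrating from 0 to t:
  X_t = x_0 * exp(-theta t) + sigma * int_0^t exp(-theta (t-s)) dB_s.
The Itô integral has mean 0 and (by the Itô isometry) variance sigma^2 * int_0^t exp(-2 theta (t - s)) ds = sigma^2 * (1 - exp(-2 theta t)) / (2 theta).
With theta = 5/4, sigma = 3/5, x_0 = 5:
  E[X_t] = 5 * exp(-5/4 t) = 5*exp(-5*t/4)
  Var(X_t) = (3/5)^2 * (1 - exp(-2*5/4 t)) / (2 * 5/4) = 18/125 - 18*exp(-5*t/2)/125.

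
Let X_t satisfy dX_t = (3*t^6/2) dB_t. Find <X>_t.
<X>_t = 9*t^13/52

For an Itô process dX_t = a(t) dt + b(t) dB_t, the quadratic variation is <X>_t = int_0^t b(s)^2 ds (the drift term does not contribute). Here b(s) = 3*s^6/2, so
  b(s)^2 = 9*s^12/4.
Integrating from 0 to t:
  <X>_t = int_0^t (9*s^12/4) ds = 9*t^13/52.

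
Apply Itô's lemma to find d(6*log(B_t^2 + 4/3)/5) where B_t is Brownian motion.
d(6*log(B_t^2 + 4/3)/5) = (18*(4 - 3*B_t^2)/(5*(3*B_t^2 + 4)^2)) dt + (36*B_t/(5*(3*B_t^2 + 4))) dB_t

Itô's formula for f(B_t) gives d f(B_t) = f'(B_t) dB_t + (1/2) f''(B_t) dt. Compute derivatives of f(x) = 6*log(x^2 + 4/3)/5:
  f'(x)  = 36*x/(5*(3*x^2 + 4))
  f''(x) = 36*(4 - 3*x^2)/(5*(3*x^2 + 4)^2)
Substitute x = B_t and multiply the f'' term by 1/2:
  drift     = (1/2) * (36*(4 - 3*x^2)/(5*(3*x^2 + 4)^2)) evaluated at B_t = 18*(4 - 3*B_t^2)/(5*(3*B_t^2 + 4)^2)
  diffusion = (36*x/(5*(3*x^2 + 4))) evaluated at B_t = 36*B_t/(5*(3*B_t^2 + 4))
Therefore d(6*log(B_t^2 + 4/3)/5) = (18*(4 - 3*B_t^2)/(5*(3*B_t^2 + 4)^2)) dt + (36*B_t/(5*(3*B_t^2 + 4))) dB_t.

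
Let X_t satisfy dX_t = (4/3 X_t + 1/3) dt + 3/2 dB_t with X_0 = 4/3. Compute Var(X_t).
Var(X_t) = 27*exp(8*t/3)/32 - 27/32

The variance V(t) = Var(X_t) satisfies V'(t) = 2 a V(t) + c^2 with V(0) = 0 (drift coefficient is linear in X, diffusion is constant). With a = 4/3, c = 3/2, the solution is
  V(t) = (c^2 / (2 a)) * (exp(2 a t) - 1)
       = ((3/2)^2 / (2*(4/3))) * (exp((8/3) t) - 1)
       = 27*exp(8*t/3)/32 - 27/32.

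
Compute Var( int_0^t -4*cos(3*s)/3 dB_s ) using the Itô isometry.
Var = 8*t/9 + 4*sin(6*t)/27

The Itô integral of a deterministic integrand f(s) has mean 0 because each increment f(s) * (B_{s+ds} - B_s) has mean 0. By the Itô isometry:
  Var( int_0^t f(s) dB_s ) = E[ (int_0^t f(s) dB_s)^2 ] = int_0^t f(s)^2 ds.
Here f(s) = -4*cos(3*s)/3, so f(s)^2 = 16*cos(3*s)^2/9. Integrate:
  int_0^t (16*cos(3*s)^2/9) ds = 8*t/9 + 4*sin(6*t)/27.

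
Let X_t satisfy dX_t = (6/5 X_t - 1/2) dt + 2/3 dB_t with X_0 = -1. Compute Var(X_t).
Var(X_t) = 5*exp(12*t/5)/27 - 5/27

The variance V(t) = Var(X_t) satisfies V'(t) = 2 a V(t) + c^2 with V(0) = 0 (drift coefficient is linear in X, diffusion is constant). With a = 6/5, c = 2/3, the solution is
  V(t) = (c^2 / (2 a)) * (exp(2 a t) - 1)
       = ((2/3)^2 / (2*(6/5))) * (exp((12/5) t) - 1)
       = 5*exp(12*t/5)/27 - 5/27.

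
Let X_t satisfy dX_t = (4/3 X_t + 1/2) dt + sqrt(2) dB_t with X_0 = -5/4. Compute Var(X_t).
Var(X_t) = 3*exp(8*t/3)/4 - 3/4

The variance V(t) = Var(X_t) satisfies V'(t) = 2 a V(t) + c^2 with V(0) = 0 (drift coefficient is linear in X, diffusion is constant). With a = 4/3, c = sqrt(2), the solution is
  V(t) = (c^2 / (2 a)) * (exp(2 a t) - 1)
       = (sqrt(2)^2 / (2*(4/3))) * (exp((8/3) t) - 1)
       = 3*exp(8*t/3)/4 - 3/4.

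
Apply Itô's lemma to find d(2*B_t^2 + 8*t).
d(2*B_t^2 + 8*t) = (10) dt + (4*B_t) dB_t

Itô's formula for f(t, x): d f(t, B_t) = (f_t + (1/2) f_xx) dt + f_x dB_t. Compute partials of f(t, x) = 8*t + 2*x^2:
  f_t(t,x)  = 8
  f_x(t,x)  = 4*x
  f_xx(t,x) = 4
Assemble drift = f_t + (1/2) f_xx = 10 and diffusion = f_x = 4*x. Substituting x = B_t:
  d(2*B_t^2 + 8*t) = (10) dt + (4*B_t) dB_t.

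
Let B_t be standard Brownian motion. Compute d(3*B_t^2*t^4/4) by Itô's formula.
d(3*B_t^2*t^4/4) = (3*t^3*(4*B_t^2 + t)/4) dt + (3*B_t*t^4/2) dB_t

Itô's formula for f(t, x): d f(t, B_t) = (f_t + (1/2) f_xx) dt + f_x dB_t. Compute partials of f(t, x) = 3*t^4*x^2/4:
  f_t(t,x)  = 3*t^3*x^2
  f_x(t,x)  = 3*t^4*x/2
  f_xx(t,x) = 3*t^4/2
Assemble drift = f_t + (1/2) f_xx = 3*t^3*(t + 4*x^2)/4 and diffusion = f_x = 3*t^4*x/2. Substituting x = B_t:
  d(3*B_t^2*t^4/4) = (3*t^3*(4*B_t^2 + t)/4) dt + (3*B_t*t^4/2) dB_t.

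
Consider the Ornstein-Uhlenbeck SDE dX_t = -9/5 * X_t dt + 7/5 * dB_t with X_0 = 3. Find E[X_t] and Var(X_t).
E[X_t] = 3*exp(-9*t/5); Var(X_t) = 49/90 - 49*exp(-18*t/5)/90

The OU SDE dX = -theta X dt + sigma dB admits the integrating factor exp(theta t): d(exp(theta t) X_t) = sigma exp(theta t) dB_t. Integrating from 0 to t:
  X_t = x_0 * exp(-theta t) + sigma * int_0^t exp(-theta (t-s)) dB_s.
The Itô integral has mean 0 and (by the Itô isometry) variance sigma^2 * int_0^t exp(-2 theta (t - s)) ds = sigma^2 * (1 - exp(-2 theta t)) / (2 theta).
With theta = 9/5, sigma = 7/5, x_0 = 3:
  E[X_t] = 3 * exp(-9/5 t) = 3*exp(-9*t/5)
  Var(X_t) = (7/5)^2 * (1 - exp(-2*9/5 t)) / (2 * 9/5) = 49/90 - 49*exp(-18*t/5)/90.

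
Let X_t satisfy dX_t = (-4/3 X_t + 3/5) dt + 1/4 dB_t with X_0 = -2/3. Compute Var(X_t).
Var(X_t) = 3/128 - 3*exp(-8*t/3)/128

The variance V(t) = Var(X_t) satisfies V'(t) = 2 a V(t) + c^2 with V(0) = 0 (drift coefficient is linear in X, diffusion is constant). With a = -4/3, c = 1/4, the solution is
  V(t) = (c^2 / (2 a)) * (exp(2 a t) - 1)
       = ((1/4)^2 / (2*(-4/3))) * (exp((-8/3) t) - 1)
       = 3/128 - 3*exp(-8*t/3)/128.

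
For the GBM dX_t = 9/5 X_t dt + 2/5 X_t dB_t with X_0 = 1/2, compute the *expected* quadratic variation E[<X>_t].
E[<X>_t] = exp(94*t/25)/94 - 1/94

<X>_t = int_0^t ((2/5) * X_s)^2 ds. Taking expectation inside the integral: E[<X>_t] = (2/5)^2 * int_0^t E[X_s^2] ds. For GBM, E[X_s^2] = x_0^2 * exp((2 mu + sigma^2) s). Integrating:
  E[<X>_t] = (2/5)^2 * (1/2)^2 * (exp((2*(9/5) + (2/5)^2) t) - 1) / (2*(9/5) + (2/5)^2)
           = (2/5)^2 * (1/2)^2 * (exp((94/25) t) - 1) / (94/25) = exp(94*t/25)/94 - 1/94.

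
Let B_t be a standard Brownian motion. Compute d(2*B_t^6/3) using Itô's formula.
d(2*B_t^6/3) = (10*B_t^4) dt + (4*B_t^5) dB_t

Itô's formula for f(B_t) gives d f(B_t) = f'(B_t) dB_t + (1/2) f''(B_t) dt. Compute derivatives of f(x) = 2*x^6/3:
  f'(x)  = 4*x^5
  f''(x) = 20*x^4
Substitute x = B_t and multiply the f'' term by 1/2:
  drift     = (1/2) * (20*x^4) evaluated at B_t = 10*B_t^4
  diffusion = (4*x^5) evaluated at B_t = 4*B_t^5
Therefore d(2*B_t^6/3) = (10*B_t^4) dt + (4*B_t^5) dB_t.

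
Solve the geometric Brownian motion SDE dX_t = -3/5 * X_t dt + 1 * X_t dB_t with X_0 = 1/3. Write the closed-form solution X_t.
X_t = 1/3 * exp((-11/10) * t + (1) * B_t)

For GBM dX = mu X dt + sigma X dB with X_0 = x_0, apply Itô to Y = log X: dY = (mu - sigma^2/2) dt + sigma dB, so Y_t = log(x_0) + (mu - sigma^2/2) t + sigma B_t and hence X_t = x_0 * exp((mu - sigma^2/2) t + sigma B_t).
With mu = -3/5, sigma = 1, x_0 = 1/3, this gives:
  X_t = 1/3 * exp((-11/10) * t + (1) * B_t).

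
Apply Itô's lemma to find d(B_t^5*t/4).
d(B_t^5*t/4) = (B_t^3*(B_t^2 + 10*t)/4) dt + (5*B_t^4*t/4) dB_t

Itô's formula for f(t, x): d f(t, B_t) = (f_t + (1/2) f_xx) dt + f_x dB_t. Compute partials of f(t, x) = t*x^5/4:
  f_t(t,x)  = x^5/4
  f_x(t,x)  = 5*t*x^4/4
  f_xx(t,x) = 5*t*x^3
Assemble drift = f_t + (1/2) f_xx = x^3*(10*t + x^2)/4 and diffusion = f_x = 5*t*x^4/4. Substituting x = B_t:
  d(B_t^5*t/4) = (B_t^3*(B_t^2 + 10*t)/4) dt + (5*B_t^4*t/4) dB_t.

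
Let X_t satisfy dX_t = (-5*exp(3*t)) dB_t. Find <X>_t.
<X>_t = 25*exp(6*t)/6 - 25/6

For an Itô process dX_t = a(t) dt + b(t) dB_t, the quadratic variation is <X>_t = int_0^t b(s)^2 ds (the drift term does not contribute). Here b(s) = -5*exp(3*s), so
  b(s)^2 = 25*exp(6*s).
Integrating from 0 to t:
  <X>_t = int_0^t (25*exp(6*s)) ds = 25*exp(6*t)/6 - 25/6.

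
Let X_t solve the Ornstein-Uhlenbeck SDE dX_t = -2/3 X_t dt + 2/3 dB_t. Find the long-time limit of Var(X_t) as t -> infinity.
lim Var(X_t) = 1/3

The OU SDE dX = -theta X dt + sigma dB admits the integrating factor exp(theta t): d(exp(theta t) X_t) = sigma exp(theta t) dB_t. Integrating from 0 to t gives X_t = x_0 * exp(-theta t) + sigma * int_0^t exp(-theta (t-s)) dB_s for any initial x_0. The Itô integral has variance (by the Itô isometry) sigma^2 * int_0^t exp(-2 theta (t - s)) ds = sigma^2 * (1 - exp(-2 theta t)) / (2 theta), independent of x_0.
With theta = 2/3, sigma = 2/3:
  Var(X_t) = (2/3)^2 * (1 - exp(-2*2/3 t)) / (2 * 2/3) = 1/3 - exp(-4*t/3)/3.
As t -> infinity, exp(-2*2/3 t) -> 0, so the stationary variance is sigma^2 / (2 theta) = 1/3.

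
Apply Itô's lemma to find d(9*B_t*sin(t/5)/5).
d(9*B_t*sin(t/5)/5) = (9*B_t*cos(t/5)/25) dt + (9*sin(t/5)/5) dB_t

Itô's formula for f(t, x): d f(t, B_t) = (f_t + (1/2) f_xx) dt + f_x dB_t. Compute partials of f(t, x) = 9*x*sin(t/5)/5:
  f_t(t,x)  = 9*x*cos(t/5)/25
  f_x(t,x)  = 9*sin(t/5)/5
  f_xx(t,x) = 0
Assemble drift = f_t + (1/2) f_xx = 9*x*cos(t/5)/25 and diffusion = f_x = 9*sin(t/5)/5. Substituting x = B_t:
  d(9*B_t*sin(t/5)/5) = (9*B_t*cos(t/5)/25) dt + (9*sin(t/5)/5) dB_t.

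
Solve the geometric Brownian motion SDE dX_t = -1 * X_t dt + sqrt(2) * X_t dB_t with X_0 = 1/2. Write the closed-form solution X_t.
X_t = 1/2 * exp((-2) * t + (sqrt(2)) * B_t)

For GBM dX = mu X dt + sigma X dB with X_0 = x_0, apply Itô to Y = log X: dY = (mu - sigma^2/2) dt + sigma dB, so Y_t = log(x_0) + (mu - sigma^2/2) t + sigma B_t and hence X_t = x_0 * exp((mu - sigma^2/2) t + sigma B_t).
With mu = -1, sigma = sqrt(2), x_0 = 1/2, this gives:
  X_t = 1/2 * exp((-2) * t + (sqrt(2)) * B_t).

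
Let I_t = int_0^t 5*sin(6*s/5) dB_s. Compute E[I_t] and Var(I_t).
E[I_t] = 0; Var(I_t) = 25*t/2 - 125*sin(12*t/5)/24

The Itô integral of a deterministic integrand f(s) has mean 0 because each increment f(s) * (B_{s+ds} - B_s) has mean 0. By the Itô isometry:
  Var( int_0^t f(s) dB_s ) = E[ (int_0^t f(s) dB_s)^2 ] = int_0^t f(s)^2 ds.
Here f(s) = 5*sin(6*s/5), so f(s)^2 = 25*sin(6*s/5)^2. Integrate:
  int_0^t (25*sin(6*s/5)^2) ds = 25*t/2 - 125*sin(12*t/5)/24.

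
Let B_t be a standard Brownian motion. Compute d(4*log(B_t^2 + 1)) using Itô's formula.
d(4*log(B_t^2 + 1)) = (4*(1 - B_t^2)/(B_t^2 + 1)^2) dt + (8*B_t/(B_t^2 + 1)) dB_t

Itô's formula for f(B_t) gives d f(B_t) = f'(B_t) dB_t + (1/2) f''(B_t) dt. Compute derivatives of f(x) = 4*log(x^2 + 1):
  f'(x)  = 8*x/(x^2 + 1)
  f''(x) = 8*(1 - x^2)/(x^2 + 1)^2
Substitute x = B_t and multiply the f'' term by 1/2:
  drift     = (1/2) * (8*(1 - x^2)/(x^2 + 1)^2) evaluated at B_t = 4*(1 - B_t^2)/(B_t^2 + 1)^2
  diffusion = (8*x/(x^2 + 1)) evaluated at B_t = 8*B_t/(B_t^2 + 1)
Therefore d(4*log(B_t^2 + 1)) = (4*(1 - B_t^2)/(B_t^2 + 1)^2) dt + (8*B_t/(B_t^2 + 1)) dB_t.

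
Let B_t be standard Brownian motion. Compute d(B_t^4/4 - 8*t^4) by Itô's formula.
d(B_t^4/4 - 8*t^4) = (3*B_t^2/2 - 32*t^3) dt + (B_t^3) dB_t

Itô's formula for f(t, x): d f(t, B_t) = (f_t + (1/2) f_xx) dt + f_x dB_t. Compute partials of f(t, x) = -8*t^4 + x^4/4:
  f_t(t,x)  = -32*t^3
  f_x(t,x)  = x^3
  f_xx(t,x) = 3*x^2
Assemble drift = f_t + (1/2) f_xx = -32*t^3 + 3*x^2/2 and diffusion = f_x = x^3. Substituting x = B_t:
  d(B_t^4/4 - 8*t^4) = (3*B_t^2/2 - 32*t^3) dt + (B_t^3) dB_t.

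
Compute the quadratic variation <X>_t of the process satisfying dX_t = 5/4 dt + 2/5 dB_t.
<X>_t = 4*t/25

For an Itô process dX_t = a(t) dt + b(t) dB_t, the quadratic variation is <X>_t = int_0^t b(s)^2 ds (the drift term does not contribute). Here b(s) = 2/5, so
  b(s)^2 = 4/25.
Integrating from 0 to t:
  <X>_t = int_0^t (4/25) ds = 4*t/25.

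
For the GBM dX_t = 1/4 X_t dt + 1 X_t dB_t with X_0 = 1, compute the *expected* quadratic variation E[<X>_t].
E[<X>_t] = 2*exp(3*t/2)/3 - 2/3

<X>_t = int_0^t (1 * X_s)^2 ds. Taking expectation inside the integral: E[<X>_t] = 1^2 * int_0^t E[X_s^2] ds. For GBM, E[X_s^2] = x_0^2 * exp((2 mu + sigma^2) s). Integrating:
  E[<X>_t] = 1^2 * 1^2 * (exp((2*(1/4) + 1^2) t) - 1) / (2*(1/4) + 1^2)
           = 1^2 * 1^2 * (exp((3/2) t) - 1) / (3/2) = 2*exp(3*t/2)/3 - 2/3.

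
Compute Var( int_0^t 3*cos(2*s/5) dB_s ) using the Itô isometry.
Var = 9*t/2 + 45*sin(4*t/5)/8

The Itô integral of a deterministic integrand f(s) has mean 0 because each increment f(s) * (B_{s+ds} - B_s) has mean 0. By the Itô isometry:
  Var( int_0^t f(s) dB_s ) = E[ (int_0^t f(s) dB_s)^2 ] = int_0^t f(s)^2 ds.
Here f(s) = 3*cos(2*s/5), so f(s)^2 = 9*cos(2*s/5)^2. Integrate:
  int_0^t (9*cos(2*s/5)^2) ds = 9*t/2 + 45*sin(4*t/5)/8.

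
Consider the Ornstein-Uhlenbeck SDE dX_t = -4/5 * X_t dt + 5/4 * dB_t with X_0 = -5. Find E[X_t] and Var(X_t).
E[X_t] = -5*exp(-4*t/5); Var(X_t) = 125/128 - 125*exp(-8*t/5)/128

The OU SDE dX = -theta X dt + sigma dB admits the integrating factor exp(theta t): d(exp(theta t) X_t) = sigma exp(theta t) dB_t. Integrating from 0 to t:
  X_t = x_0 * exp(-theta t) + sigma * int_0^t exp(-theta (t-s)) dB_s.
The Itô integral has mean 0 and (by the Itô isometry) variance sigma^2 * int_0^t exp(-2 theta (t - s)) ds = sigma^2 * (1 - exp(-2 theta t)) / (2 theta).
With theta = 4/5, sigma = 5/4, x_0 = -5:
  E[X_t] = -5 * exp(-4/5 t) = -5*exp(-4*t/5)
  Var(X_t) = (5/4)^2 * (1 - exp(-2*4/5 t)) / (2 * 4/5) = 125/128 - 125*exp(-8*t/5)/128.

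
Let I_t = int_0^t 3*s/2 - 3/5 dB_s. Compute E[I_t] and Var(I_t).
E[I_t] = 0; Var(I_t) = 3*t*(25*t^2 - 30*t + 12)/100

The Itô integral of a deterministic integrand f(s) has mean 0 because each increment f(s) * (B_{s+ds} - B_s) has mean 0. By the Itô isometry:
  Var( int_0^t f(s) dB_s ) = E[ (int_0^t f(s) dB_s)^2 ] = int_0^t f(s)^2 ds.
Here f(s) = 3*s/2 - 3/5, so f(s)^2 = 9*(5*s - 2)^2/100. Integrate:
  int_0^t (9*(5*s - 2)^2/100) ds = 3*t*(25*t^2 - 30*t + 12)/100.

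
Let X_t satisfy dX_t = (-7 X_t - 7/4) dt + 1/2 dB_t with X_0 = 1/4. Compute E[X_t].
E[X_t] = -1/4 + exp(-7*t)/2

Taking expectations and using E[dB_t] = 0, the mean m(t) = E[X_t] satisfies the ODE m'(t) = a m(t) + b with m(0) = x_0. With a = -7, b = -7/4, x_0 = 1/4, the solution is
  m(t) = x_0 * exp(a t) + (b/a) * (exp(a t) - 1)
       = (1/4) * exp((-7) t) + ((-7/4)/(-7)) * (exp((-7) t) - 1)
       = -1/4 + exp(-7*t)/2.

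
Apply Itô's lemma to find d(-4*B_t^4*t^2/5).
d(-4*B_t^4*t^2/5) = (8*B_t^2*t*(-B_t^2 - 3*t)/5) dt + (-16*B_t^3*t^2/5) dB_t

Itô's formula for f(t, x): d f(t, B_t) = (f_t + (1/2) f_xx) dt + f_x dB_t. Compute partials of f(t, x) = -4*t^2*x^4/5:
  f_t(t,x)  = -8*t*x^4/5
  f_x(t,x)  = -16*t^2*x^3/5
  f_xx(t,x) = -48*t^2*x^2/5
Assemble drift = f_t + (1/2) f_xx = 8*t*x^2*(-3*t - x^2)/5 and diffusion = f_x = -16*t^2*x^3/5. Substituting x = B_t:
  d(-4*B_t^4*t^2/5) = (8*B_t^2*t*(-B_t^2 - 3*t)/5) dt + (-16*B_t^3*t^2/5) dB_t.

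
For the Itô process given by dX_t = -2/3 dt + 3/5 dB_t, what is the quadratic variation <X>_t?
<X>_t = 9*t/25

For an Itô process dX_t = a(t) dt + b(t) dB_t, the quadratic variation is <X>_t = int_0^t b(s)^2 ds (the drift term does not contribute). Here b(s) = 3/5, so
  b(s)^2 = 9/25.
Integrating from 0 to t:
  <X>_t = int_0^t (9/25) ds = 9*t/25.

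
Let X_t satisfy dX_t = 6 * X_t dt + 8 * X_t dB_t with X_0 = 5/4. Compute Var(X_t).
Var(X_t) = 25*(exp(64*t) - 1)*exp(12*t)/16

For GBM dX = mu X dt + sigma X dB with X_0 = x_0, apply Itô to Y = log X: dY = (mu - sigma^2/2) dt + sigma dB, so Y_t = log(x_0) + (mu - sigma^2/2) t + sigma B_t and hence X_t = x_0 * exp((mu - sigma^2/2) t + sigma B_t).
With mu = 6, sigma = 8, x_0 = 5/4, this gives:
  X_t = 5/4 * exp((-26) * t + (8) * B_t).
Since sigma*B_t ~ Normal(0, sigma^2 t), E[exp(sigma*B_t)] = exp(sigma^2 t / 2); so E[X_t] = x_0 * exp((mu - sigma^2/2) t) * exp(sigma^2 t / 2) = x_0 * exp(mu t) = 5*exp(6*t)/4.
Var(X_t) = E[X_t^2] - (E[X_t])^2 = x_0^2 * exp(2 mu t) * (exp(sigma^2 t) - 1) = 25*(exp(64*t) - 1)*exp(12*t)/16.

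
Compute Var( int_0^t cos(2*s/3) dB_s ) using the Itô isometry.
Var = t/2 + 3*sin(4*t/3)/8

The Itô integral of a deterministic integrand f(s) has mean 0 because each increment f(s) * (B_{s+ds} - B_s) has mean 0. By the Itô isometry:
  Var( int_0^t f(s) dB_s ) = E[ (int_0^t f(s) dB_s)^2 ] = int_0^t f(s)^2 ds.
Here f(s) = cos(2*s/3), so f(s)^2 = cos(2*s/3)^2. Integrate:
  int_0^t (cos(2*s/3)^2) ds = t/2 + 3*sin(4*t/3)/8.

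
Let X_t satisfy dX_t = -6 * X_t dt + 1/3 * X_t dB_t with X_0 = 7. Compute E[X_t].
E[X_t] = 7*exp(-6*t)

For GBM dX = mu X dt + sigma X dB with X_0 = x_0, apply Itô to Y = log X: dY = (mu - sigma^2/2) dt + sigma dB, so Y_t = log(x_0) + (mu - sigma^2/2) t + sigma B_t and hence X_t = x_0 * exp((mu - sigma^2/2) t + sigma B_t).
With mu = -6, sigma = 1/3, x_0 = 7, this gives:
  X_t = 7 * exp((-109/18) * t + (1/3) * B_t).
Since sigma*B_t ~ Normal(0, sigma^2 t), E[exp(sigma*B_t)] = exp(sigma^2 t / 2); so E[X_t] = x_0 * exp((mu - sigma^2/2) t) * exp(sigma^2 t / 2) = x_0 * exp(mu t) = 7*exp(-6*t).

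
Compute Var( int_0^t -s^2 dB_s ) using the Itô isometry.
Var = t^5/5

The Itô integral of a deterministic integrand f(s) has mean 0 because each increment f(s) * (B_{s+ds} - B_s) has mean 0. By the Itô isometry:
  Var( int_0^t f(s) dB_s ) = E[ (int_0^t f(s) dB_s)^2 ] = int_0^t f(s)^2 ds.
Here f(s) = -s^2, so f(s)^2 = s^4. Integrate:
  int_0^t (s^4) ds = t^5/5.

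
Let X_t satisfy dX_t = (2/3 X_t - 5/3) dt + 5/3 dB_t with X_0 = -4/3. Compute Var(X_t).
Var(X_t) = 25*exp(4*t/3)/12 - 25/12

The variance V(t) = Var(X_t) satisfies V'(t) = 2 a V(t) + c^2 with V(0) = 0 (drift coefficient is linear in X, diffusion is constant). With a = 2/3, c = 5/3, the solution is
  V(t) = (c^2 / (2 a)) * (exp(2 a t) - 1)
       = ((5/3)^2 / (2*(2/3))) * (exp((4/3) t) - 1)
       = 25*exp(4*t/3)/12 - 25/12.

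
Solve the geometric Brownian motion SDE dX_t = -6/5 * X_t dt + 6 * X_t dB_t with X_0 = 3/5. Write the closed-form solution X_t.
X_t = 3/5 * exp((-96/5) * t + (6) * B_t)

For GBM dX = mu X dt + sigma X dB with X_0 = x_0, apply Itô to Y = log X: dY = (mu - sigma^2/2) dt + sigma dB, so Y_t = log(x_0) + (mu - sigma^2/2) t + sigma B_t and hence X_t = x_0 * exp((mu - sigma^2/2) t + sigma B_t).
With mu = -6/5, sigma = 6, x_0 = 3/5, this gives:
  X_t = 3/5 * exp((-96/5) * t + (6) * B_t).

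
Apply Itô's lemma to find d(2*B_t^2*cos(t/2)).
d(2*B_t^2*cos(t/2)) = (-B_t^2*sin(t/2) + 2*cos(t/2)) dt + (4*B_t*cos(t/2)) dB_t

Itô's formula for f(t, x): d f(t, B_t) = (f_t + (1/2) f_xx) dt + f_x dB_t. Compute partials of f(t, x) = 2*x^2*cos(t/2):
  f_t(t,x)  = -x^2*sin(t/2)
  f_x(t,x)  = 4*x*cos(t/2)
  f_xx(t,x) = 4*cos(t/2)
Assemble drift = f_t + (1/2) f_xx = -x^2*sin(t/2) + 2*cos(t/2) and diffusion = f_x = 4*x*cos(t/2). Substituting x = B_t:
  d(2*B_t^2*cos(t/2)) = (-B_t^2*sin(t/2) + 2*cos(t/2)) dt + (4*B_t*cos(t/2)) dB_t.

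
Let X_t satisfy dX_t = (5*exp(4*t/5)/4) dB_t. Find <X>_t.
<X>_t = 125*exp(8*t/5)/128 - 125/128

For an Itô process dX_t = a(t) dt + b(t) dB_t, the quadratic variation is <X>_t = int_0^t b(s)^2 ds (the drift term does not contribute). Here b(s) = 5*exp(4*s/5)/4, so
  b(s)^2 = 25*exp(8*s/5)/16.
Integrating from 0 to t:
  <X>_t = int_0^t (25*exp(8*s/5)/16) ds = 125*exp(8*t/5)/128 - 125/128.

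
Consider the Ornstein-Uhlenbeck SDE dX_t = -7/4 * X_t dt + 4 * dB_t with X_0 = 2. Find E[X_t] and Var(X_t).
E[X_t] = 2*exp(-7*t/4); Var(X_t) = 32/7 - 32*exp(-7*t/2)/7

The OU SDE dX = -theta X dt + sigma dB admits the integrating factor exp(theta t): d(exp(theta t) X_t) = sigma exp(theta t) dB_t. Integrating from 0 to t:
  X_t = x_0 * exp(-theta t) + sigma * int_0^t exp(-theta (t-s)) dB_s.
The Itô integral has mean 0 and (by the Itô isometry) variance sigma^2 * int_0^t exp(-2 theta (t - s)) ds = sigma^2 * (1 - exp(-2 theta t)) / (2 theta).
With theta = 7/4, sigma = 4, x_0 = 2:
  E[X_t] = 2 * exp(-7/4 t) = 2*exp(-7*t/4)
  Var(X_t) = (4)^2 * (1 - exp(-2*7/4 t)) / (2 * 7/4) = 32/7 - 32*exp(-7*t/2)/7.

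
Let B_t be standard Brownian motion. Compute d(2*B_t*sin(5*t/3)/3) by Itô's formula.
d(2*B_t*sin(5*t/3)/3) = (10*B_t*cos(5*t/3)/9) dt + (2*sin(5*t/3)/3) dB_t

Itô's formula for f(t, x): d f(t, B_t) = (f_t + (1/2) f_xx) dt + f_x dB_t. Compute partials of f(t, x) = 2*x*sin(5*t/3)/3:
  f_t(t,x)  = 10*x*cos(5*t/3)/9
  f_x(t,x)  = 2*sin(5*t/3)/3
  f_xx(t,x) = 0
Assemble drift = f_t + (1/2) f_xx = 10*x*cos(5*t/3)/9 and diffusion = f_x = 2*sin(5*t/3)/3. Substituting x = B_t:
  d(2*B_t*sin(5*t/3)/3) = (10*B_t*cos(5*t/3)/9) dt + (2*sin(5*t/3)/3) dB_t.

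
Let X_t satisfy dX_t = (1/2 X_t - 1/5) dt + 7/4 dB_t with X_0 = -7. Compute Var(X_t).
Var(X_t) = 49*exp(t)/16 - 49/16

The variance V(t) = Var(X_t) satisfies V'(t) = 2 a V(t) + c^2 with V(0) = 0 (drift coefficient is linear in X, diffusion is constant). With a = 1/2, c = 7/4, the solution is
  V(t) = (c^2 / (2 a)) * (exp(2 a t) - 1)
       = ((7/4)^2 / (2*(1/2))) * (exp(1 t) - 1)
       = 49*exp(t)/16 - 49/16.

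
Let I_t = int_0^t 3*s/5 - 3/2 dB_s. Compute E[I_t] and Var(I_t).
E[I_t] = 0; Var(I_t) = 3*t*(4*t^2 - 30*t + 75)/100

The Itô integral of a deterministic integrand f(s) has mean 0 because each increment f(s) * (B_{s+ds} - B_s) has mean 0. By the Itô isometry:
  Var( int_0^t f(s) dB_s ) = E[ (int_0^t f(s) dB_s)^2 ] = int_0^t f(s)^2 ds.
Here f(s) = 3*s/5 - 3/2, so f(s)^2 = 9*(2*s - 5)^2/100. Integrate:
  int_0^t (9*(2*s - 5)^2/100) ds = 3*t*(4*t^2 - 30*t + 75)/100.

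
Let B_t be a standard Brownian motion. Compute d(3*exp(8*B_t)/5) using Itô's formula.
d(3*exp(8*B_t)/5) = (96*exp(8*B_t)/5) dt + (24*exp(8*B_t)/5) dB_t

Itô's formula for f(B_t) gives d f(B_t) = f'(B_t) dB_t + (1/2) f''(B_t) dt. Compute derivatives of f(x) = 3*exp(8*x)/5:
  f'(x)  = 24*exp(8*x)/5
  f''(x) = 192*exp(8*x)/5
Substitute x = B_t and multiply the f'' term by 1/2:
  drift     = (1/2) * (192*exp(8*x)/5) evaluated at B_t = 96*exp(8*B_t)/5
  diffusion = (24*exp(8*x)/5) evaluated at B_t = 24*exp(8*B_t)/5
Therefore d(3*exp(8*B_t)/5) = (96*exp(8*B_t)/5) dt + (24*exp(8*B_t)/5) dB_t.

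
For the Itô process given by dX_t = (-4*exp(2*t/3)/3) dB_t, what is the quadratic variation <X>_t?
<X>_t = 4*exp(4*t/3)/3 - 4/3

For an Itô process dX_t = a(t) dt + b(t) dB_t, the quadratic variation is <X>_t = int_0^t b(s)^2 ds (the drift term does not contribute). Here b(s) = -4*exp(2*s/3)/3, so
  b(s)^2 = 16*exp(4*s/3)/9.
Integrating from 0 to t:
  <X>_t = int_0^t (16*exp(4*s/3)/9) ds = 4*exp(4*t/3)/3 - 4/3.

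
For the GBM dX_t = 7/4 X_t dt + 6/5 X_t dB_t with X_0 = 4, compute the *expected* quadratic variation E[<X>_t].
E[<X>_t] = 1152*exp(247*t/50)/247 - 1152/247

<X>_t = int_0^t ((6/5) * X_s)^2 ds. Taking expectation inside the integral: E[<X>_t] = (6/5)^2 * int_0^t E[X_s^2] ds. For GBM, E[X_s^2] = x_0^2 * exp((2 mu + sigma^2) s). Integrating:
  E[<X>_t] = (6/5)^2 * 4^2 * (exp((2*(7/4) + (6/5)^2) t) - 1) / (2*(7/4) + (6/5)^2)
           = (6/5)^2 * 4^2 * (exp((247/50) t) - 1) / (247/50) = 1152*exp(247*t/50)/247 - 1152/247.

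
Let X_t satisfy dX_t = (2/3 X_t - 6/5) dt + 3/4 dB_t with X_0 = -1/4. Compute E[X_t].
E[X_t] = 9/5 - 41*exp(2*t/3)/20

Taking expectations and using E[dB_t] = 0, the mean m(t) = E[X_t] satisfies the ODE m'(t) = a m(t) + b with m(0) = x_0. With a = 2/3, b = -6/5, x_0 = -1/4, the solution is
  m(t) = x_0 * exp(a t) + (b/a) * (exp(a t) - 1)
       = (-1/4) * exp((2/3) t) + ((-6/5)/(2/3)) * (exp((2/3) t) - 1)
       = 9/5 - 41*exp(2*t/3)/20.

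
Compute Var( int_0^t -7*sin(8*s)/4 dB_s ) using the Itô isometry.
Var = 49*t/32 - 49*sin(8*t)*cos(8*t)/256

The Itô integral of a deterministic integrand f(s) has mean 0 because each increment f(s) * (B_{s+ds} - B_s) has mean 0. By the Itô isometry:
  Var( int_0^t f(s) dB_s ) = E[ (int_0^t f(s) dB_s)^2 ] = int_0^t f(s)^2 ds.
Here f(s) = -7*sin(8*s)/4, so f(s)^2 = 49*sin(8*s)^2/16. Integrate:
  int_0^t (49*sin(8*s)^2/16) ds = 49*t/32 - 49*sin(8*t)*cos(8*t)/256.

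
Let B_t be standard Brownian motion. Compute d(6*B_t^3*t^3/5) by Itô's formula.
d(6*B_t^3*t^3/5) = (18*B_t*t^2*(B_t^2 + t)/5) dt + (18*B_t^2*t^3/5) dB_t

Itô's formula for f(t, x): d f(t, B_t) = (f_t + (1/2) f_xx) dt + f_x dB_t. Compute partials of f(t, x) = 6*t^3*x^3/5:
  f_t(t,x)  = 18*t^2*x^3/5
  f_x(t,x)  = 18*t^3*x^2/5
  f_xx(t,x) = 36*t^3*x/5
Assemble drift = f_t + (1/2) f_xx = 18*t^2*x*(t + x^2)/5 and diffusion = f_x = 18*t^3*x^2/5. Substituting x = B_t:
  d(6*B_t^3*t^3/5) = (18*B_t*t^2*(B_t^2 + t)/5) dt + (18*B_t^2*t^3/5) dB_t.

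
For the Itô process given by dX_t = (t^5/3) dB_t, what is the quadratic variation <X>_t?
<X>_t = t^11/99

For an Itô process dX_t = a(t) dt + b(t) dB_t, the quadratic variation is <X>_t = int_0^t b(s)^2 ds (the drift term does not contribute). Here b(s) = s^5/3, so
  b(s)^2 = s^10/9.
Integrating from 0 to t:
  <X>_t = int_0^t (s^10/9) ds = t^11/99.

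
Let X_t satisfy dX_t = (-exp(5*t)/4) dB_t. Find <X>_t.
<X>_t = exp(10*t)/160 - 1/160

For an Itô process dX_t = a(t) dt + b(t) dB_t, the quadratic variation is <X>_t = int_0^t b(s)^2 ds (the drift term does not contribute). Here b(s) = -exp(5*s)/4, so
  b(s)^2 = exp(10*s)/16.
Integrating from 0 to t:
  <X>_t = int_0^t (exp(10*s)/16) ds = exp(10*t)/160 - 1/160.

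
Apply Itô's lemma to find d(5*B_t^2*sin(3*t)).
d(5*B_t^2*sin(3*t)) = (15*B_t^2*cos(3*t) + 5*sin(3*t)) dt + (10*B_t*sin(3*t)) dB_t

Itô's formula for f(t, x): d f(t, B_t) = (f_t + (1/2) f_xx) dt + f_x dB_t. Compute partials of f(t, x) = 5*x^2*sin(3*t):
  f_t(t,x)  = 15*x^2*cos(3*t)
  f_x(t,x)  = 10*x*sin(3*t)
  f_xx(t,x) = 10*sin(3*t)
Assemble drift = f_t + (1/2) f_xx = 15*x^2*cos(3*t) + 5*sin(3*t) and diffusion = f_x = 10*x*sin(3*t). Substituting x = B_t:
  d(5*B_t^2*sin(3*t)) = (15*B_t^2*cos(3*t) + 5*sin(3*t)) dt + (10*B_t*sin(3*t)) dB_t.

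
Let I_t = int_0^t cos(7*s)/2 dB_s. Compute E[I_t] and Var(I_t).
E[I_t] = 0; Var(I_t) = t/8 + sin(14*t)/112

The Itô integral of a deterministic integrand f(s) has mean 0 because each increment f(s) * (B_{s+ds} - B_s) has mean 0. By the Itô isometry:
  Var( int_0^t f(s) dB_s ) = E[ (int_0^t f(s) dB_s)^2 ] = int_0^t f(s)^2 ds.
Here f(s) = cos(7*s)/2, so f(s)^2 = cos(7*s)^2/4. Integrate:
  int_0^t (cos(7*s)^2/4) ds = t/8 + sin(14*t)/112.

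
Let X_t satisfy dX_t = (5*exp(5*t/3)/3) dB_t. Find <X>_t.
<X>_t = 5*exp(10*t/3)/6 - 5/6

For an Itô process dX_t = a(t) dt + b(t) dB_t, the quadratic variation is <X>_t = int_0^t b(s)^2 ds (the drift term does not contribute). Here b(s) = 5*exp(5*s/3)/3, so
  b(s)^2 = 25*exp(10*s/3)/9.
Integrating from 0 to t:
  <X>_t = int_0^t (25*exp(10*s/3)/9) ds = 5*exp(10*t/3)/6 - 5/6.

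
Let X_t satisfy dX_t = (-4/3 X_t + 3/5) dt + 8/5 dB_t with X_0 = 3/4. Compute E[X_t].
E[X_t] = 9/20 + 3*exp(-4*t/3)/10

Taking expectations and using E[dB_t] = 0, the mean m(t) = E[X_t] satisfies the ODE m'(t) = a m(t) + b with m(0) = x_0. With a = -4/3, b = 3/5, x_0 = 3/4, the solution is
  m(t) = x_0 * exp(a t) + (b/a) * (exp(a t) - 1)
       = (3/4) * exp((-4/3) t) + ((3/5)/(-4/3)) * (exp((-4/3) t) - 1)
       = 9/20 + 3*exp(-4*t/3)/10.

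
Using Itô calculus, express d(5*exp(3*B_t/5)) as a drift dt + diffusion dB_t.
d(5*exp(3*B_t/5)) = (9*exp(3*B_t/5)/10) dt + (3*exp(3*B_t/5)) dB_t

Itô's formula for f(B_t) gives d f(B_t) = f'(B_t) dB_t + (1/2) f''(B_t) dt. Compute derivatives of f(x) = 5*exp(3*x/5):
  f'(x)  = 3*exp(3*x/5)
  f''(x) = 9*exp(3*x/5)/5
Substitute x = B_t and multiply the f'' term by 1/2:
  drift     = (1/2) * (9*exp(3*x/5)/5) evaluated at B_t = 9*exp(3*B_t/5)/10
  diffusion = (3*exp(3*x/5)) evaluated at B_t = 3*exp(3*B_t/5)
Therefore d(5*exp(3*B_t/5)) = (9*exp(3*B_t/5)/10) dt + (3*exp(3*B_t/5)) dB_t.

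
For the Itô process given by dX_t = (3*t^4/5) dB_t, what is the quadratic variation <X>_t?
<X>_t = t^9/25

For an Itô process dX_t = a(t) dt + b(t) dB_t, the quadratic variation is <X>_t = int_0^t b(s)^2 ds (the drift term does not contribute). Here b(s) = 3*s^4/5, so
  b(s)^2 = 9*s^8/25.
Integrating from 0 to t:
  <X>_t = int_0^t (9*s^8/25) ds = t^9/25.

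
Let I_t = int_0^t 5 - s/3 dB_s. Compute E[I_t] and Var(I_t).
E[I_t] = 0; Var(I_t) = t*(t^2 - 45*t + 675)/27

The Itô integral of a deterministic integrand f(s) has mean 0 because each increment f(s) * (B_{s+ds} - B_s) has mean 0. By the Itô isometry:
  Var( int_0^t f(s) dB_s ) = E[ (int_0^t f(s) dB_s)^2 ] = int_0^t f(s)^2 ds.
Here f(s) = 5 - s/3, so f(s)^2 = (s - 15)^2/9. Integrate:
  int_0^t ((s - 15)^2/9) ds = t*(t^2 - 45*t + 675)/27.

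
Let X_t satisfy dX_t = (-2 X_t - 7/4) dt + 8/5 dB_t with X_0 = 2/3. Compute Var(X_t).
Var(X_t) = 16/25 - 16*exp(-4*t)/25

The variance V(t) = Var(X_t) satisfies V'(t) = 2 a V(t) + c^2 with V(0) = 0 (drift coefficient is linear in X, diffusion is constant). With a = -2, c = 8/5, the solution is
  V(t) = (c^2 / (2 a)) * (exp(2 a t) - 1)
       = ((8/5)^2 / (2*(-2))) * (exp((-4) t) - 1)
       = 16/25 - 16*exp(-4*t)/25.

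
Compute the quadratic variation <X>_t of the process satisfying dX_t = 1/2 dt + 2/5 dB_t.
<X>_t = 4*t/25

For an Itô process dX_t = a(t) dt + b(t) dB_t, the quadratic variation is <X>_t = int_0^t b(s)^2 ds (the drift term does not contribute). Here b(s) = 2/5, so
  b(s)^2 = 4/25.
Integrating from 0 to t:
  <X>_t = int_0^t (4/25) ds = 4*t/25.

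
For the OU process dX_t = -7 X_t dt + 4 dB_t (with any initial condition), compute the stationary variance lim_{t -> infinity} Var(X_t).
lim Var(X_t) = 8/7

The OU SDE dX = -theta X dt + sigma dB admits the integrating factor exp(theta t): d(exp(theta t) X_t) = sigma exp(theta t) dB_t. Integrating from 0 to t gives X_t = x_0 * exp(-theta t) + sigma * int_0^t exp(-theta (t-s)) dB_s for any initial x_0. The Itô integral has variance (by the Itô isometry) sigma^2 * int_0^t exp(-2 theta (t - s)) ds = sigma^2 * (1 - exp(-2 theta t)) / (2 theta), independent of x_0.
With theta = 7, sigma = 4:
  Var(X_t) = (4)^2 * (1 - exp(-2*7 t)) / (2 * 7) = 8/7 - 8*exp(-14*t)/7.
As t -> infinity, exp(-2*7 t) -> 0, so the stationary variance is sigma^2 / (2 theta) = 8/7.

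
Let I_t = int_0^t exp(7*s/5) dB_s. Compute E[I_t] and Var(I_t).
E[I_t] = 0; Var(I_t) = 5*exp(14*t/5)/14 - 5/14

The Itô integral of a deterministic integrand f(s) has mean 0 because each increment f(s) * (B_{s+ds} - B_s) has mean 0. By the Itô isometry:
  Var( int_0^t f(s) dB_s ) = E[ (int_0^t f(s) dB_s)^2 ] = int_0^t f(s)^2 ds.
Here f(s) = exp(7*s/5), so f(s)^2 = exp(14*s/5). Integrate:
  int_0^t (exp(14*s/5)) ds = 5*exp(14*t/5)/14 - 5/14.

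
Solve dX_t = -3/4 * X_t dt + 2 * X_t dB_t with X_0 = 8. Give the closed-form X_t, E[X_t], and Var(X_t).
X_t = 8 * exp((-11/4) t + (2) B_t); E[X_t] = 8*exp(-3*t/4); Var(X_t) = (64*exp(4*t) - 64)*exp(-3*t/2)

For GBM dX = mu X dt + sigma X dB with X_0 = x_0, apply Itô to Y = log X: dY = (mu - sigma^2/2) dt + sigma dB, so Y_t = log(x_0) + (mu - sigma^2/2) t + sigma B_t and hence X_t = x_0 * exp((mu - sigma^2/2) t + sigma B_t).
With mu = -3/4, sigma = 2, x_0 = 8, this gives:
  X_t = 8 * exp((-11/4) * t + (2) * B_t).
Since sigma*B_t ~ Normal(0, sigma^2 t), E[exp(sigma*B_t)] = exp(sigma^2 t / 2); so E[X_t] = x_0 * exp((mu - sigma^2/2) t) * exp(sigma^2 t / 2) = x_0 * exp(mu t) = 8*exp(-3*t/4).
Var(X_t) = E[X_t^2] - (E[X_t])^2 = x_0^2 * exp(2 mu t) * (exp(sigma^2 t) - 1) = (64*exp(4*t) - 64)*exp(-3*t/2).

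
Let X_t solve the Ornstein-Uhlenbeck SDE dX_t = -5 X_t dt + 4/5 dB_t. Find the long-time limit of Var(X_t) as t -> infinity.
lim Var(X_t) = 8/125

The OU SDE dX = -theta X dt + sigma dB admits the integrating factor exp(theta t): d(exp(theta t) X_t) = sigma exp(theta t) dB_t. Integrating from 0 to t gives X_t = x_0 * exp(-theta t) + sigma * int_0^t exp(-theta (t-s)) dB_s for any initial x_0. The Itô integral has variance (by the Itô isometry) sigma^2 * int_0^t exp(-2 theta (t - s)) ds = sigma^2 * (1 - exp(-2 theta t)) / (2 theta), independent of x_0.
With theta = 5, sigma = 4/5:
  Var(X_t) = (4/5)^2 * (1 - exp(-2*5 t)) / (2 * 5) = 8/125 - 8*exp(-10*t)/125.
As t -> infinity, exp(-2*5 t) -> 0, so the stationary variance is sigma^2 / (2 theta) = 8/125.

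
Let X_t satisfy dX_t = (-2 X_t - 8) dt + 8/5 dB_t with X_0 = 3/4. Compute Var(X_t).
Var(X_t) = 16/25 - 16*exp(-4*t)/25

The variance V(t) = Var(X_t) satisfies V'(t) = 2 a V(t) + c^2 with V(0) = 0 (drift coefficient is linear in X, diffusion is constant). With a = -2, c = 8/5, the solution is
  V(t) = (c^2 / (2 a)) * (exp(2 a t) - 1)
       = ((8/5)^2 / (2*(-2))) * (exp((-4) t) - 1)
       = 16/25 - 16*exp(-4*t)/25.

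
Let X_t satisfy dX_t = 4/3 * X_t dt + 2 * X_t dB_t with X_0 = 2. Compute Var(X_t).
Var(X_t) = 4*(exp(4*t) - 1)*exp(8*t/3)

For GBM dX = mu X dt + sigma X dB with X_0 = x_0, apply Itô to Y = log X: dY = (mu - sigma^2/2) dt + sigma dB, so Y_t = log(x_0) + (mu - sigma^2/2) t + sigma B_t and hence X_t = x_0 * exp((mu - sigma^2/2) t + sigma B_t).
With mu = 4/3, sigma = 2, x_0 = 2, this gives:
  X_t = 2 * exp((-2/3) * t + (2) * B_t).
Since sigma*B_t ~ Normal(0, sigma^2 t), E[exp(sigma*B_t)] = exp(sigma^2 t / 2); so E[X_t] = x_0 * exp((mu - sigma^2/2) t) * exp(sigma^2 t / 2) = x_0 * exp(mu t) = 2*exp(4*t/3).
Var(X_t) = E[X_t^2] - (E[X_t])^2 = x_0^2 * exp(2 mu t) * (exp(sigma^2 t) - 1) = 4*(exp(4*t) - 1)*exp(8*t/3).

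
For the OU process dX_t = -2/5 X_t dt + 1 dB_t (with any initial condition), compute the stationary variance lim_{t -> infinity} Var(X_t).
lim Var(X_t) = 5/4

The OU SDE dX = -theta X dt + sigma dB admits the integrating factor exp(theta t): d(exp(theta t) X_t) = sigma exp(theta t) dB_t. Integrating from 0 to t gives X_t = x_0 * exp(-theta t) + sigma * int_0^t exp(-theta (t-s)) dB_s for any initial x_0. The Itô integral has variance (by the Itô isometry) sigma^2 * int_0^t exp(-2 theta (t - s)) ds = sigma^2 * (1 - exp(-2 theta t)) / (2 theta), independent of x_0.
With theta = 2/5, sigma = 1:
  Var(X_t) = (1)^2 * (1 - exp(-2*2/5 t)) / (2 * 2/5) = 5/4 - 5*exp(-4*t/5)/4.
As t -> infinity, exp(-2*2/5 t) -> 0, so the stationary variance is sigma^2 / (2 theta) = 5/4.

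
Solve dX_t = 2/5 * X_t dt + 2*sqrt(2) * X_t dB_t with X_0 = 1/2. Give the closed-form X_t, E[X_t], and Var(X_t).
X_t = 1/2 * exp((-18/5) t + (2*sqrt(2)) B_t); E[X_t] = exp(2*t/5)/2; Var(X_t) = (exp(8*t) - 1)*exp(4*t/5)/4

For GBM dX = mu X dt + sigma X dB with X_0 = x_0, apply Itô to Y = log X: dY = (mu - sigma^2/2) dt + sigma dB, so Y_t = log(x_0) + (mu - sigma^2/2) t + sigma B_t and hence X_t = x_0 * exp((mu - sigma^2/2) t + sigma B_t).
With mu = 2/5, sigma = 2*sqrt(2), x_0 = 1/2, this gives:
  X_t = 1/2 * exp((-18/5) * t + (2*sqrt(2)) * B_t).
Since sigma*B_t ~ Normal(0, sigma^2 t), E[exp(sigma*B_t)] = exp(sigma^2 t / 2); so E[X_t] = x_0 * exp((mu - sigma^2/2) t) * exp(sigma^2 t / 2) = x_0 * exp(mu t) = exp(2*t/5)/2.
Var(X_t) = E[X_t^2] - (E[X_t])^2 = x_0^2 * exp(2 mu t) * (exp(sigma^2 t) - 1) = (exp(8*t) - 1)*exp(4*t/5)/4.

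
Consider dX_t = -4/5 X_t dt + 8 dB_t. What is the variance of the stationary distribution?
lim Var(X_t) = 40

The OU SDE dX = -theta X dt + sigma dB admits the integrating factor exp(theta t): d(exp(theta t) X_t) = sigma exp(theta t) dB_t. Integrating from 0 to t gives X_t = x_0 * exp(-theta t) + sigma * int_0^t exp(-theta (t-s)) dB_s for any initial x_0. The Itô integral has variance (by the Itô isometry) sigma^2 * int_0^t exp(-2 theta (t - s)) ds = sigma^2 * (1 - exp(-2 theta t)) / (2 theta), independent of x_0.
With theta = 4/5, sigma = 8:
  Var(X_t) = (8)^2 * (1 - exp(-2*4/5 t)) / (2 * 4/5) = 40 - 40*exp(-8*t/5).
As t -> infinity, exp(-2*4/5 t) -> 0, so the stationary variance is sigma^2 / (2 theta) = 40.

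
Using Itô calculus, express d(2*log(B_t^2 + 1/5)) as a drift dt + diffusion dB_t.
d(2*log(B_t^2 + 1/5)) = (10*(1 - 5*B_t^2)/(5*B_t^2 + 1)^2) dt + (20*B_t/(5*B_t^2 + 1)) dB_t

Itô's formula for f(B_t) gives d f(B_t) = f'(B_t) dB_t + (1/2) f''(B_t) dt. Compute derivatives of f(x) = 2*log(x^2 + 1/5):
  f'(x)  = 20*x/(5*x^2 + 1)
  f''(x) = 20*(1 - 5*x^2)/(5*x^2 + 1)^2
Substitute x = B_t and multiply the f'' term by 1/2:
  drift     = (1/2) * (20*(1 - 5*x^2)/(5*x^2 + 1)^2) evaluated at B_t = 10*(1 - 5*B_t^2)/(5*B_t^2 + 1)^2
  diffusion = (20*x/(5*x^2 + 1)) evaluated at B_t = 20*B_t/(5*B_t^2 + 1)
Therefore d(2*log(B_t^2 + 1/5)) = (10*(1 - 5*B_t^2)/(5*B_t^2 + 1)^2) dt + (20*B_t/(5*B_t^2 + 1)) dB_t.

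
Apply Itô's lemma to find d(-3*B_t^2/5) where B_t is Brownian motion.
d(-3*B_t^2/5) = (-3/5) dt + (-6*B_t/5) dB_t

Itô's formula for f(B_t) gives d f(B_t) = f'(B_t) dB_t + (1/2) f''(B_t) dt. Compute derivatives of f(x) = -3*x^2/5:
  f'(x)  = -6*x/5
  f''(x) = -6/5
Substitute x = B_t and multiply the f'' term by 1/2:
  drift     = (1/2) * (-6/5) evaluated at B_t = -3/5
  diffusion = (-6*x/5) evaluated at B_t = -6*B_t/5
Therefore d(-3*B_t^2/5) = (-3/5) dt + (-6*B_t/5) dB_t.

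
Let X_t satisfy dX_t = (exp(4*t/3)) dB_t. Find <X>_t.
<X>_t = 3*exp(8*t/3)/8 - 3/8

For an Itô process dX_t = a(t) dt + b(t) dB_t, the quadratic variation is <X>_t = int_0^t b(s)^2 ds (the drift term does not contribute). Here b(s) = exp(4*s/3), so
  b(s)^2 = exp(8*s/3).
Integrating from 0 to t:
  <X>_t = int_0^t (exp(8*s/3)) ds = 3*exp(8*t/3)/8 - 3/8.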